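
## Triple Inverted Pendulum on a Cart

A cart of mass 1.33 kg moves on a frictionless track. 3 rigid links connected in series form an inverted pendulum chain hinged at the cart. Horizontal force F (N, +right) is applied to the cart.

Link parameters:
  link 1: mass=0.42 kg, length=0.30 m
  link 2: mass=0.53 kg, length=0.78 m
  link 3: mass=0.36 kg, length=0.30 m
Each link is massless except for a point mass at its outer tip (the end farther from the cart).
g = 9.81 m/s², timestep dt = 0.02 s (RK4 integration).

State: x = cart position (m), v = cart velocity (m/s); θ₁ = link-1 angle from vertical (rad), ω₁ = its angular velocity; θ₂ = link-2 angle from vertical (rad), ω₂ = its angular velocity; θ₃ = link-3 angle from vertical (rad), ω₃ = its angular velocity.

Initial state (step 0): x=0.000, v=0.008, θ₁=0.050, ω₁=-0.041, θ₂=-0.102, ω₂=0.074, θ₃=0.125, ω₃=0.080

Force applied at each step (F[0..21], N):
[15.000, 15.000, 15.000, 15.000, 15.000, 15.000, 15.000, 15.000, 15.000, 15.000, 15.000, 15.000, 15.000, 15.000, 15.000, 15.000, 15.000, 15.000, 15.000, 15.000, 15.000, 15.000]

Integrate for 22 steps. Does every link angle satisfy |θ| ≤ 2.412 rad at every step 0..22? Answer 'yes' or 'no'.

apply F[0]=+15.000 → step 1: x=0.002, v=0.224, θ₁=0.044, ω₁=-0.532, θ₂=-0.102, ω₂=-0.077, θ₃=0.129, ω₃=0.318
apply F[1]=+15.000 → step 2: x=0.009, v=0.443, θ₁=0.028, ω₁=-1.055, θ₂=-0.105, ω₂=-0.218, θ₃=0.138, ω₃=0.558
apply F[2]=+15.000 → step 3: x=0.020, v=0.666, θ₁=0.002, ω₁=-1.637, θ₂=-0.111, ω₂=-0.341, θ₃=0.151, ω₃=0.798
apply F[3]=+15.000 → step 4: x=0.036, v=0.894, θ₁=-0.038, ω₁=-2.302, θ₂=-0.118, ω₂=-0.437, θ₃=0.170, ω₃=1.030
apply F[4]=+15.000 → step 5: x=0.056, v=1.127, θ₁=-0.091, ω₁=-3.066, θ₂=-0.128, ω₂=-0.497, θ₃=0.192, ω₃=1.234
apply F[5]=+15.000 → step 6: x=0.081, v=1.363, θ₁=-0.161, ω₁=-3.920, θ₂=-0.138, ω₂=-0.520, θ₃=0.219, ω₃=1.379
apply F[6]=+15.000 → step 7: x=0.110, v=1.593, θ₁=-0.248, ω₁=-4.807, θ₂=-0.148, ω₂=-0.520, θ₃=0.247, ω₃=1.420
apply F[7]=+15.000 → step 8: x=0.144, v=1.806, θ₁=-0.353, ω₁=-5.635, θ₂=-0.159, ω₂=-0.529, θ₃=0.274, ω₃=1.327
apply F[8]=+15.000 → step 9: x=0.182, v=1.994, θ₁=-0.472, ω₁=-6.310, θ₂=-0.170, ω₂=-0.591, θ₃=0.299, ω₃=1.104
apply F[9]=+15.000 → step 10: x=0.224, v=2.153, θ₁=-0.604, ω₁=-6.802, θ₂=-0.183, ω₂=-0.732, θ₃=0.318, ω₃=0.792
apply F[10]=+15.000 → step 11: x=0.268, v=2.287, θ₁=-0.743, ω₁=-7.138, θ₂=-0.200, ω₂=-0.960, θ₃=0.330, ω₃=0.436
apply F[11]=+15.000 → step 12: x=0.315, v=2.401, θ₁=-0.889, ω₁=-7.366, θ₂=-0.222, ω₂=-1.265, θ₃=0.335, ω₃=0.070
apply F[12]=+15.000 → step 13: x=0.364, v=2.499, θ₁=-1.038, ω₁=-7.523, θ₂=-0.251, ω₂=-1.636, θ₃=0.333, ω₃=-0.295
apply F[13]=+15.000 → step 14: x=0.415, v=2.584, θ₁=-1.189, ω₁=-7.629, θ₂=-0.288, ω₂=-2.065, θ₃=0.324, ω₃=-0.657
apply F[14]=+15.000 → step 15: x=0.468, v=2.659, θ₁=-1.342, ω₁=-7.686, θ₂=-0.334, ω₂=-2.541, θ₃=0.307, ω₃=-1.022
apply F[15]=+15.000 → step 16: x=0.521, v=2.727, θ₁=-1.496, ω₁=-7.684, θ₂=-0.390, ω₂=-3.058, θ₃=0.283, ω₃=-1.400
apply F[16]=+15.000 → step 17: x=0.577, v=2.790, θ₁=-1.649, ω₁=-7.601, θ₂=-0.456, ω₂=-3.605, θ₃=0.251, ω₃=-1.807
apply F[17]=+15.000 → step 18: x=0.633, v=2.854, θ₁=-1.800, ω₁=-7.403, θ₂=-0.534, ω₂=-4.170, θ₃=0.210, ω₃=-2.259
apply F[18]=+15.000 → step 19: x=0.691, v=2.924, θ₁=-1.944, ω₁=-7.046, θ₂=-0.623, ω₂=-4.735, θ₃=0.160, ω₃=-2.778
apply F[19]=+15.000 → step 20: x=0.750, v=3.005, θ₁=-2.080, ω₁=-6.483, θ₂=-0.723, ω₂=-5.280, θ₃=0.098, ω₃=-3.386
apply F[20]=+15.000 → step 21: x=0.811, v=3.102, θ₁=-2.202, ω₁=-5.671, θ₂=-0.834, ω₂=-5.783, θ₃=0.024, ω₃=-4.102
apply F[21]=+15.000 → step 22: x=0.874, v=3.216, θ₁=-2.305, ω₁=-4.582, θ₂=-0.954, ω₂=-6.224, θ₃=-0.067, ω₃=-4.944
Max |angle| over trajectory = 2.305 rad; bound = 2.412 → within bound.

Answer: yes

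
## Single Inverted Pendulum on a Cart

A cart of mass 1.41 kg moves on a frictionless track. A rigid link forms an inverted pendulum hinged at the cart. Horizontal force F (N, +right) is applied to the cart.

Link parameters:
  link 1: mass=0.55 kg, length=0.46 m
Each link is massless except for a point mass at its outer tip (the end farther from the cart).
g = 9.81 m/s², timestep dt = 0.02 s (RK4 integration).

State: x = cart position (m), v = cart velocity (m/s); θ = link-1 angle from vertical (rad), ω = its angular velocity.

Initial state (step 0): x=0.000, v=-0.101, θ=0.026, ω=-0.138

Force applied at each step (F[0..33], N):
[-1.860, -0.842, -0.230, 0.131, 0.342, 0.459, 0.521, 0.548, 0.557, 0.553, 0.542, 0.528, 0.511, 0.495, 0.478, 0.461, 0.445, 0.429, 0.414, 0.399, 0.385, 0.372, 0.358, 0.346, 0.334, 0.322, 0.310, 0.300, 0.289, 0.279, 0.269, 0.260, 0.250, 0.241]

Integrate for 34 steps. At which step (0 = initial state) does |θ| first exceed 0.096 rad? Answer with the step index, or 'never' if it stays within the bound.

apply F[0]=-1.860 → step 1: x=-0.002, v=-0.129, θ=0.024, ω=-0.066
apply F[1]=-0.842 → step 2: x=-0.005, v=-0.143, θ=0.023, ω=-0.026
apply F[2]=-0.230 → step 3: x=-0.008, v=-0.148, θ=0.023, ω=-0.005
apply F[3]=+0.131 → step 4: x=-0.011, v=-0.148, θ=0.023, ω=0.004
apply F[4]=+0.342 → step 5: x=-0.014, v=-0.145, θ=0.023, ω=0.007
apply F[5]=+0.459 → step 6: x=-0.017, v=-0.140, θ=0.023, ω=0.006
apply F[6]=+0.521 → step 7: x=-0.019, v=-0.134, θ=0.023, ω=0.004
apply F[7]=+0.548 → step 8: x=-0.022, v=-0.128, θ=0.023, ω=0.001
apply F[8]=+0.557 → step 9: x=-0.025, v=-0.122, θ=0.023, ω=-0.003
apply F[9]=+0.553 → step 10: x=-0.027, v=-0.116, θ=0.023, ω=-0.006
apply F[10]=+0.542 → step 11: x=-0.029, v=-0.110, θ=0.023, ω=-0.009
apply F[11]=+0.528 → step 12: x=-0.031, v=-0.105, θ=0.023, ω=-0.012
apply F[12]=+0.511 → step 13: x=-0.033, v=-0.099, θ=0.022, ω=-0.015
apply F[13]=+0.495 → step 14: x=-0.035, v=-0.094, θ=0.022, ω=-0.017
apply F[14]=+0.478 → step 15: x=-0.037, v=-0.089, θ=0.022, ω=-0.018
apply F[15]=+0.461 → step 16: x=-0.039, v=-0.084, θ=0.021, ω=-0.020
apply F[16]=+0.445 → step 17: x=-0.040, v=-0.079, θ=0.021, ω=-0.021
apply F[17]=+0.429 → step 18: x=-0.042, v=-0.074, θ=0.020, ω=-0.022
apply F[18]=+0.414 → step 19: x=-0.043, v=-0.070, θ=0.020, ω=-0.023
apply F[19]=+0.399 → step 20: x=-0.045, v=-0.066, θ=0.020, ω=-0.023
apply F[20]=+0.385 → step 21: x=-0.046, v=-0.062, θ=0.019, ω=-0.024
apply F[21]=+0.372 → step 22: x=-0.047, v=-0.058, θ=0.019, ω=-0.024
apply F[22]=+0.358 → step 23: x=-0.048, v=-0.055, θ=0.018, ω=-0.024
apply F[23]=+0.346 → step 24: x=-0.049, v=-0.051, θ=0.018, ω=-0.024
apply F[24]=+0.334 → step 25: x=-0.050, v=-0.048, θ=0.017, ω=-0.024
apply F[25]=+0.322 → step 26: x=-0.051, v=-0.044, θ=0.017, ω=-0.024
apply F[26]=+0.310 → step 27: x=-0.052, v=-0.041, θ=0.016, ω=-0.024
apply F[27]=+0.300 → step 28: x=-0.053, v=-0.038, θ=0.016, ω=-0.024
apply F[28]=+0.289 → step 29: x=-0.054, v=-0.035, θ=0.015, ω=-0.023
apply F[29]=+0.279 → step 30: x=-0.054, v=-0.032, θ=0.015, ω=-0.023
apply F[30]=+0.269 → step 31: x=-0.055, v=-0.030, θ=0.014, ω=-0.023
apply F[31]=+0.260 → step 32: x=-0.056, v=-0.027, θ=0.014, ω=-0.022
apply F[32]=+0.250 → step 33: x=-0.056, v=-0.025, θ=0.013, ω=-0.022
apply F[33]=+0.241 → step 34: x=-0.057, v=-0.022, θ=0.013, ω=-0.022
max |θ| = 0.026 ≤ 0.096 over all 35 states.

Answer: never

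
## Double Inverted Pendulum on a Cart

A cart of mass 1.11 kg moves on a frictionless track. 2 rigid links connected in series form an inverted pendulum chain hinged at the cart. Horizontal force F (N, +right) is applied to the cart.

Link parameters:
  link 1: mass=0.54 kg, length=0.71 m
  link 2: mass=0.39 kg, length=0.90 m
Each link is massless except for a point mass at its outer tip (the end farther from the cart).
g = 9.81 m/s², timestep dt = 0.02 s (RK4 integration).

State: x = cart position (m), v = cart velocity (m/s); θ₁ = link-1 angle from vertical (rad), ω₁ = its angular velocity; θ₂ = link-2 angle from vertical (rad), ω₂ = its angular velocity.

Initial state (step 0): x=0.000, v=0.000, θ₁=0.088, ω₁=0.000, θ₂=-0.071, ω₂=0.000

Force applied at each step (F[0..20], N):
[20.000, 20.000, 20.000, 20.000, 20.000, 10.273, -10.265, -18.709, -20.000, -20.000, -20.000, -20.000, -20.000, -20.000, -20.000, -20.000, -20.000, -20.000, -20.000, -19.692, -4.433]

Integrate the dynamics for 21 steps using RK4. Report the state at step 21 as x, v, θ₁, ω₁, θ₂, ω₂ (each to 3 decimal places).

Answer: x=0.045, v=-2.372, θ₁=-0.102, ω₁=2.138, θ₂=-0.059, ω₂=0.507

Derivation:
apply F[0]=+20.000 → step 1: x=0.003, v=0.344, θ₁=0.084, ω₁=-0.425, θ₂=-0.072, ω₂=-0.066
apply F[1]=+20.000 → step 2: x=0.014, v=0.691, θ₁=0.071, ω₁=-0.857, θ₂=-0.074, ω₂=-0.127
apply F[2]=+20.000 → step 3: x=0.031, v=1.041, θ₁=0.049, ω₁=-1.306, θ₂=-0.077, ω₂=-0.179
apply F[3]=+20.000 → step 4: x=0.055, v=1.396, θ₁=0.019, ω₁=-1.777, θ₂=-0.081, ω₂=-0.216
apply F[4]=+20.000 → step 5: x=0.087, v=1.757, θ₁=-0.022, ω₁=-2.273, θ₂=-0.085, ω₂=-0.238
apply F[5]=+10.273 → step 6: x=0.124, v=1.946, θ₁=-0.070, ω₁=-2.547, θ₂=-0.090, ω₂=-0.247
apply F[6]=-10.265 → step 7: x=0.161, v=1.771, θ₁=-0.119, ω₁=-2.328, θ₂=-0.095, ω₂=-0.246
apply F[7]=-18.709 → step 8: x=0.193, v=1.454, θ₁=-0.161, ω₁=-1.933, θ₂=-0.100, ω₂=-0.231
apply F[8]=-20.000 → step 9: x=0.219, v=1.125, θ₁=-0.196, ω₁=-1.542, θ₂=-0.104, ω₂=-0.201
apply F[9]=-20.000 → step 10: x=0.238, v=0.805, θ₁=-0.223, ω₁=-1.183, θ₂=-0.108, ω₂=-0.155
apply F[10]=-20.000 → step 11: x=0.251, v=0.492, θ₁=-0.243, ω₁=-0.850, θ₂=-0.110, ω₂=-0.096
apply F[11]=-20.000 → step 12: x=0.258, v=0.185, θ₁=-0.257, ω₁=-0.535, θ₂=-0.112, ω₂=-0.028
apply F[12]=-20.000 → step 13: x=0.259, v=-0.119, θ₁=-0.265, ω₁=-0.233, θ₂=-0.111, ω₂=0.047
apply F[13]=-20.000 → step 14: x=0.253, v=-0.421, θ₁=-0.267, ω₁=0.064, θ₂=-0.110, ω₂=0.125
apply F[14]=-20.000 → step 15: x=0.242, v=-0.723, θ₁=-0.262, ω₁=0.362, θ₂=-0.106, ω₂=0.204
apply F[15]=-20.000 → step 16: x=0.224, v=-1.028, θ₁=-0.252, ω₁=0.667, θ₂=-0.102, ω₂=0.280
apply F[16]=-20.000 → step 17: x=0.201, v=-1.338, θ₁=-0.236, ω₁=0.986, θ₂=-0.095, ω₂=0.349
apply F[17]=-20.000 → step 18: x=0.171, v=-1.654, θ₁=-0.213, ω₁=1.327, θ₂=-0.088, ω₂=0.410
apply F[18]=-20.000 → step 19: x=0.135, v=-1.978, θ₁=-0.182, ω₁=1.695, θ₂=-0.079, ω₂=0.458
apply F[19]=-19.692 → step 20: x=0.092, v=-2.306, θ₁=-0.145, ω₁=2.088, θ₂=-0.069, ω₂=0.492
apply F[20]=-4.433 → step 21: x=0.045, v=-2.372, θ₁=-0.102, ω₁=2.138, θ₂=-0.059, ω₂=0.507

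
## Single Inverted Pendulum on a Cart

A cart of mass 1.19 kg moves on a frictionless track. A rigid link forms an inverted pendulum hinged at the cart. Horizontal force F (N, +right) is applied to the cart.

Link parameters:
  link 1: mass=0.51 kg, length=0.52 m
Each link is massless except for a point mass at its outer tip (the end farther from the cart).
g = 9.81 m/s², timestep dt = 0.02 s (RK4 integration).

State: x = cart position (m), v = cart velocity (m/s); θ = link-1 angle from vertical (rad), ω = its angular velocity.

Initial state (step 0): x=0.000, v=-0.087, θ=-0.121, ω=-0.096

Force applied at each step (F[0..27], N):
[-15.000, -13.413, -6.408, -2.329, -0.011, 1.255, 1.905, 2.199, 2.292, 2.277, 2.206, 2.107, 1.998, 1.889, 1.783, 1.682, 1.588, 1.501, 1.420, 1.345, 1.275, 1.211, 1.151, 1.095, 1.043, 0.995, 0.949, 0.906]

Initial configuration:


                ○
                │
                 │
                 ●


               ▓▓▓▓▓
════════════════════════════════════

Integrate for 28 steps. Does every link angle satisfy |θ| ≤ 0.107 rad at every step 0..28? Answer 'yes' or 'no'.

Answer: no

Derivation:
apply F[0]=-15.000 → step 1: x=-0.004, v=-0.328, θ=-0.119, ω=0.318
apply F[1]=-13.413 → step 2: x=-0.013, v=-0.542, θ=-0.109, ω=0.685
apply F[2]=-6.408 → step 3: x=-0.025, v=-0.641, θ=-0.094, ω=0.837
apply F[3]=-2.329 → step 4: x=-0.038, v=-0.674, θ=-0.077, ω=0.866
apply F[4]=-0.011 → step 5: x=-0.051, v=-0.668, θ=-0.060, ω=0.830
apply F[5]=+1.255 → step 6: x=-0.064, v=-0.643, θ=-0.044, ω=0.763
apply F[6]=+1.905 → step 7: x=-0.077, v=-0.608, θ=-0.029, ω=0.682
apply F[7]=+2.199 → step 8: x=-0.089, v=-0.569, θ=-0.016, ω=0.598
apply F[8]=+2.292 → step 9: x=-0.100, v=-0.530, θ=-0.005, ω=0.519
apply F[9]=+2.277 → step 10: x=-0.110, v=-0.492, θ=0.004, ω=0.445
apply F[10]=+2.206 → step 11: x=-0.119, v=-0.455, θ=0.013, ω=0.378
apply F[11]=+2.107 → step 12: x=-0.128, v=-0.421, θ=0.020, ω=0.319
apply F[12]=+1.998 → step 13: x=-0.136, v=-0.390, θ=0.025, ω=0.266
apply F[13]=+1.889 → step 14: x=-0.144, v=-0.360, θ=0.030, ω=0.220
apply F[14]=+1.783 → step 15: x=-0.151, v=-0.333, θ=0.034, ω=0.180
apply F[15]=+1.682 → step 16: x=-0.157, v=-0.308, θ=0.037, ω=0.145
apply F[16]=+1.588 → step 17: x=-0.163, v=-0.284, θ=0.040, ω=0.115
apply F[17]=+1.501 → step 18: x=-0.168, v=-0.262, θ=0.042, ω=0.088
apply F[18]=+1.420 → step 19: x=-0.173, v=-0.242, θ=0.044, ω=0.066
apply F[19]=+1.345 → step 20: x=-0.178, v=-0.223, θ=0.045, ω=0.046
apply F[20]=+1.275 → step 21: x=-0.182, v=-0.206, θ=0.045, ω=0.029
apply F[21]=+1.211 → step 22: x=-0.186, v=-0.189, θ=0.046, ω=0.015
apply F[22]=+1.151 → step 23: x=-0.190, v=-0.174, θ=0.046, ω=0.002
apply F[23]=+1.095 → step 24: x=-0.193, v=-0.159, θ=0.046, ω=-0.008
apply F[24]=+1.043 → step 25: x=-0.196, v=-0.146, θ=0.046, ω=-0.017
apply F[25]=+0.995 → step 26: x=-0.199, v=-0.133, θ=0.045, ω=-0.025
apply F[26]=+0.949 → step 27: x=-0.202, v=-0.121, θ=0.045, ω=-0.031
apply F[27]=+0.906 → step 28: x=-0.204, v=-0.109, θ=0.044, ω=-0.036
Max |angle| over trajectory = 0.121 rad; bound = 0.107 → exceeded.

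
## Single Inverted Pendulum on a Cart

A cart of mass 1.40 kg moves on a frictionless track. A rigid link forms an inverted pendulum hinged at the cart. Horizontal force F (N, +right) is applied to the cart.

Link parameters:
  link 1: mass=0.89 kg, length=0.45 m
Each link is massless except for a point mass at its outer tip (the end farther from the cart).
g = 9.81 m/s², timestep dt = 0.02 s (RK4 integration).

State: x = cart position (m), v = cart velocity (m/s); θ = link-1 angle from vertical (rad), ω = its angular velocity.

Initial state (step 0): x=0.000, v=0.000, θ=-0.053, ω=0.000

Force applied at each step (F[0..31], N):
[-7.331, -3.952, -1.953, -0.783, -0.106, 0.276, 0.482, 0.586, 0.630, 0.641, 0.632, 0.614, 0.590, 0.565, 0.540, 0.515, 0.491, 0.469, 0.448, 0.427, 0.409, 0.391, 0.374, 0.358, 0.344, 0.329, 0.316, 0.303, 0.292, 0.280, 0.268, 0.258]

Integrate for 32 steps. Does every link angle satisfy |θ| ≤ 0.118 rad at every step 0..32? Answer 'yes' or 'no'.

apply F[0]=-7.331 → step 1: x=-0.001, v=-0.098, θ=-0.051, ω=0.195
apply F[1]=-3.952 → step 2: x=-0.003, v=-0.148, θ=-0.046, ω=0.285
apply F[2]=-1.953 → step 3: x=-0.007, v=-0.171, θ=-0.040, ω=0.316
apply F[3]=-0.783 → step 4: x=-0.010, v=-0.177, θ=-0.034, ω=0.315
apply F[4]=-0.106 → step 5: x=-0.014, v=-0.175, θ=-0.028, ω=0.296
apply F[5]=+0.276 → step 6: x=-0.017, v=-0.168, θ=-0.022, ω=0.270
apply F[6]=+0.482 → step 7: x=-0.020, v=-0.159, θ=-0.017, ω=0.240
apply F[7]=+0.586 → step 8: x=-0.023, v=-0.149, θ=-0.013, ω=0.211
apply F[8]=+0.630 → step 9: x=-0.026, v=-0.138, θ=-0.009, ω=0.184
apply F[9]=+0.641 → step 10: x=-0.029, v=-0.128, θ=-0.005, ω=0.158
apply F[10]=+0.632 → step 11: x=-0.031, v=-0.119, θ=-0.002, ω=0.136
apply F[11]=+0.614 → step 12: x=-0.034, v=-0.110, θ=0.000, ω=0.115
apply F[12]=+0.590 → step 13: x=-0.036, v=-0.102, θ=0.002, ω=0.098
apply F[13]=+0.565 → step 14: x=-0.038, v=-0.094, θ=0.004, ω=0.082
apply F[14]=+0.540 → step 15: x=-0.040, v=-0.087, θ=0.006, ω=0.068
apply F[15]=+0.515 → step 16: x=-0.041, v=-0.080, θ=0.007, ω=0.056
apply F[16]=+0.491 → step 17: x=-0.043, v=-0.074, θ=0.008, ω=0.046
apply F[17]=+0.469 → step 18: x=-0.044, v=-0.068, θ=0.009, ω=0.037
apply F[18]=+0.448 → step 19: x=-0.046, v=-0.063, θ=0.009, ω=0.029
apply F[19]=+0.427 → step 20: x=-0.047, v=-0.058, θ=0.010, ω=0.023
apply F[20]=+0.409 → step 21: x=-0.048, v=-0.054, θ=0.010, ω=0.017
apply F[21]=+0.391 → step 22: x=-0.049, v=-0.049, θ=0.011, ω=0.012
apply F[22]=+0.374 → step 23: x=-0.050, v=-0.045, θ=0.011, ω=0.008
apply F[23]=+0.358 → step 24: x=-0.051, v=-0.042, θ=0.011, ω=0.004
apply F[24]=+0.344 → step 25: x=-0.052, v=-0.038, θ=0.011, ω=0.001
apply F[25]=+0.329 → step 26: x=-0.052, v=-0.035, θ=0.011, ω=-0.002
apply F[26]=+0.316 → step 27: x=-0.053, v=-0.032, θ=0.011, ω=-0.004
apply F[27]=+0.303 → step 28: x=-0.054, v=-0.029, θ=0.011, ω=-0.006
apply F[28]=+0.292 → step 29: x=-0.054, v=-0.026, θ=0.011, ω=-0.007
apply F[29]=+0.280 → step 30: x=-0.055, v=-0.023, θ=0.011, ω=-0.009
apply F[30]=+0.268 → step 31: x=-0.055, v=-0.021, θ=0.010, ω=-0.010
apply F[31]=+0.258 → step 32: x=-0.055, v=-0.018, θ=0.010, ω=-0.011
Max |angle| over trajectory = 0.053 rad; bound = 0.118 → within bound.

Answer: yes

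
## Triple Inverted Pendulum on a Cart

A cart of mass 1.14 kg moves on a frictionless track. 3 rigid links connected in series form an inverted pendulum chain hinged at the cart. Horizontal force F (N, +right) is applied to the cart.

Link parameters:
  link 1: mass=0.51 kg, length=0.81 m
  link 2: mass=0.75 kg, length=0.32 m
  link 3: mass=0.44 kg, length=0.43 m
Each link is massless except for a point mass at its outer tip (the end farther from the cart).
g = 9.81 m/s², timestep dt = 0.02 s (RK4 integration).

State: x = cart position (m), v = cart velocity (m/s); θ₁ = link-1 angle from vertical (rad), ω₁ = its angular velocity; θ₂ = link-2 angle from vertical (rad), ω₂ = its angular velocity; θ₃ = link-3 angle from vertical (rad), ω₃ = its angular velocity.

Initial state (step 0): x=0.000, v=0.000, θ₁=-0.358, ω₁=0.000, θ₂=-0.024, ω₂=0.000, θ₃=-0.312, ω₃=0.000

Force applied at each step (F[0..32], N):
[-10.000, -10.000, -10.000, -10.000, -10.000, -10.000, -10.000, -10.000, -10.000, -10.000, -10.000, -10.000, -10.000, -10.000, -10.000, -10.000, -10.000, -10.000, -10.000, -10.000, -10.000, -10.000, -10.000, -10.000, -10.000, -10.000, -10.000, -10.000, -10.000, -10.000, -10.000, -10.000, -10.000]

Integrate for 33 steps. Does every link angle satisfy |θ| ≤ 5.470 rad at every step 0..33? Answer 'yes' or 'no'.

Answer: no

Derivation:
apply F[0]=-10.000 → step 1: x=-0.001, v=-0.088, θ₁=-0.359, ω₁=-0.130, θ₂=-0.017, ω₂=0.651, θ₃=-0.314, ω₃=-0.164
apply F[1]=-10.000 → step 2: x=-0.004, v=-0.179, θ₁=-0.363, ω₁=-0.257, θ₂=0.002, ω₂=1.306, θ₃=-0.319, ω₃=-0.327
apply F[2]=-10.000 → step 3: x=-0.008, v=-0.274, θ₁=-0.370, ω₁=-0.374, θ₂=0.035, ω₂=1.964, θ₃=-0.327, ω₃=-0.488
apply F[3]=-10.000 → step 4: x=-0.015, v=-0.377, θ₁=-0.378, ω₁=-0.476, θ₂=0.081, ω₂=2.617, θ₃=-0.338, ω₃=-0.640
apply F[4]=-10.000 → step 5: x=-0.023, v=-0.487, θ₁=-0.388, ω₁=-0.554, θ₂=0.139, ω₂=3.250, θ₃=-0.352, ω₃=-0.775
apply F[5]=-10.000 → step 6: x=-0.034, v=-0.605, θ₁=-0.400, ω₁=-0.599, θ₂=0.210, ω₂=3.851, θ₃=-0.369, ω₃=-0.881
apply F[6]=-10.000 → step 7: x=-0.047, v=-0.731, θ₁=-0.412, ω₁=-0.608, θ₂=0.293, ω₂=4.412, θ₃=-0.387, ω₃=-0.949
apply F[7]=-10.000 → step 8: x=-0.063, v=-0.862, θ₁=-0.424, ω₁=-0.577, θ₂=0.387, ω₂=4.937, θ₃=-0.406, ω₃=-0.973
apply F[8]=-10.000 → step 9: x=-0.082, v=-0.997, θ₁=-0.435, ω₁=-0.506, θ₂=0.490, ω₂=5.435, θ₃=-0.426, ω₃=-0.946
apply F[9]=-10.000 → step 10: x=-0.103, v=-1.134, θ₁=-0.444, ω₁=-0.392, θ₂=0.604, ω₂=5.925, θ₃=-0.444, ω₃=-0.865
apply F[10]=-10.000 → step 11: x=-0.127, v=-1.273, θ₁=-0.450, ω₁=-0.234, θ₂=0.727, ω₂=6.427, θ₃=-0.460, ω₃=-0.726
apply F[11]=-10.000 → step 12: x=-0.154, v=-1.410, θ₁=-0.453, ω₁=-0.028, θ₂=0.861, ω₂=6.965, θ₃=-0.473, ω₃=-0.521
apply F[12]=-10.000 → step 13: x=-0.184, v=-1.546, θ₁=-0.451, ω₁=0.235, θ₂=1.006, ω₂=7.565, θ₃=-0.480, ω₃=-0.241
apply F[13]=-10.000 → step 14: x=-0.216, v=-1.678, θ₁=-0.443, ω₁=0.564, θ₂=1.165, ω₂=8.261, θ₃=-0.482, ω₃=0.128
apply F[14]=-10.000 → step 15: x=-0.251, v=-1.805, θ₁=-0.428, ω₁=0.978, θ₂=1.338, ω₂=9.097, θ₃=-0.474, ω₃=0.604
apply F[15]=-10.000 → step 16: x=-0.288, v=-1.923, θ₁=-0.403, ω₁=1.498, θ₂=1.530, ω₂=10.136, θ₃=-0.457, ω₃=1.215
apply F[16]=-10.000 → step 17: x=-0.328, v=-2.028, θ₁=-0.367, ω₁=2.159, θ₂=1.745, ω₂=11.477, θ₃=-0.425, ω₃=2.000
apply F[17]=-10.000 → step 18: x=-0.369, v=-2.112, θ₁=-0.316, ω₁=3.006, θ₂=1.992, ω₂=13.281, θ₃=-0.375, ω₃=3.017
apply F[18]=-10.000 → step 19: x=-0.412, v=-2.161, θ₁=-0.245, ω₁=4.105, θ₂=2.281, ω₂=15.820, θ₃=-0.302, ω₃=4.339
apply F[19]=-10.000 → step 20: x=-0.455, v=-2.159, θ₁=-0.150, ω₁=5.483, θ₂=2.632, ω₂=19.383, θ₃=-0.199, ω₃=5.978
apply F[20]=-10.000 → step 21: x=-0.498, v=-2.173, θ₁=-0.027, ω₁=6.659, θ₂=3.056, ω₂=22.528, θ₃=-0.065, ω₃=7.164
apply F[21]=-10.000 → step 22: x=-0.544, v=-2.427, θ₁=0.106, ω₁=6.385, θ₂=3.496, ω₂=20.737, θ₃=0.071, ω₃=6.100
apply F[22]=-10.000 → step 23: x=-0.596, v=-2.770, θ₁=0.225, ω₁=5.501, θ₂=3.875, ω₂=17.340, θ₃=0.174, ω₃=4.201
apply F[23]=-10.000 → step 24: x=-0.654, v=-3.064, θ₁=0.327, ω₁=4.784, θ₂=4.197, ω₂=15.044, θ₃=0.241, ω₃=2.620
apply F[24]=-10.000 → step 25: x=-0.718, v=-3.312, θ₁=0.417, ω₁=4.243, θ₂=4.483, ω₂=13.670, θ₃=0.280, ω₃=1.338
apply F[25]=-10.000 → step 26: x=-0.787, v=-3.529, θ₁=0.498, ω₁=3.803, θ₂=4.748, ω₂=12.901, θ₃=0.296, ω₃=0.240
apply F[26]=-10.000 → step 27: x=-0.859, v=-3.725, θ₁=0.570, ω₁=3.402, θ₂=5.002, ω₂=12.576, θ₃=0.291, ω₃=-0.757
apply F[27]=-10.000 → step 28: x=-0.936, v=-3.903, θ₁=0.634, ω₁=2.985, θ₂=5.254, ω₂=12.631, θ₃=0.266, ω₃=-1.704
apply F[28]=-10.000 → step 29: x=-1.015, v=-4.059, θ₁=0.689, ω₁=2.488, θ₂=5.510, ω₂=13.080, θ₃=0.223, ω₃=-2.634
apply F[29]=-10.000 → step 30: x=-1.098, v=-4.181, θ₁=0.732, ω₁=1.816, θ₂=5.780, ω₂=14.005, θ₃=0.161, ω₃=-3.543
apply F[30]=-10.000 → step 31: x=-1.182, v=-4.228, θ₁=0.759, ω₁=0.820, θ₂=6.075, ω₂=15.572, θ₃=0.082, ω₃=-4.322
apply F[31]=-10.000 → step 32: x=-1.266, v=-4.090, θ₁=0.761, ω₁=-0.702, θ₂=6.408, ω₂=17.901, θ₃=-0.008, ω₃=-4.499
apply F[32]=-10.000 → step 33: x=-1.343, v=-3.560, θ₁=0.728, ω₁=-2.547, θ₂=6.790, ω₂=19.939, θ₃=-0.085, ω₃=-2.721
Max |angle| over trajectory = 6.790 rad; bound = 5.470 → exceeded.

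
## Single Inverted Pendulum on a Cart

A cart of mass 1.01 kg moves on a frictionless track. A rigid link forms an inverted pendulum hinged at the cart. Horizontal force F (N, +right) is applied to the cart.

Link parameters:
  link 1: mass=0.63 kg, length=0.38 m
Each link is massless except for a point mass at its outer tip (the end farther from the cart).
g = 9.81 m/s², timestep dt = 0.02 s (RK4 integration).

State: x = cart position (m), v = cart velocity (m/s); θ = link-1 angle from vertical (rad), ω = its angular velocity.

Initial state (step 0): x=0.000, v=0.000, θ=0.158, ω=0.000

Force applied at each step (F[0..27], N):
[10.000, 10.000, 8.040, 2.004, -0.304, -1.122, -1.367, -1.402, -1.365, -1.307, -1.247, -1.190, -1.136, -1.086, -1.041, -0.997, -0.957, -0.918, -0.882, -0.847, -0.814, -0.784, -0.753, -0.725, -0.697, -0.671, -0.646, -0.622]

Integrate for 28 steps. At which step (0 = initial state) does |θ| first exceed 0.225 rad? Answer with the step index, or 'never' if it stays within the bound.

apply F[0]=+10.000 → step 1: x=0.002, v=0.177, θ=0.154, ω=-0.378
apply F[1]=+10.000 → step 2: x=0.007, v=0.354, θ=0.143, ω=-0.764
apply F[2]=+8.040 → step 3: x=0.016, v=0.496, θ=0.125, ω=-1.065
apply F[3]=+2.004 → step 4: x=0.026, v=0.523, θ=0.103, ω=-1.075
apply F[4]=-0.304 → step 5: x=0.036, v=0.506, θ=0.083, ω=-0.984
apply F[5]=-1.122 → step 6: x=0.046, v=0.475, θ=0.064, ω=-0.865
apply F[6]=-1.367 → step 7: x=0.055, v=0.441, θ=0.048, ω=-0.748
apply F[7]=-1.402 → step 8: x=0.063, v=0.409, θ=0.034, ω=-0.641
apply F[8]=-1.365 → step 9: x=0.071, v=0.378, θ=0.022, ω=-0.546
apply F[9]=-1.307 → step 10: x=0.079, v=0.350, θ=0.012, ω=-0.464
apply F[10]=-1.247 → step 11: x=0.085, v=0.325, θ=0.004, ω=-0.393
apply F[11]=-1.190 → step 12: x=0.092, v=0.301, θ=-0.004, ω=-0.331
apply F[12]=-1.136 → step 13: x=0.097, v=0.279, θ=-0.010, ω=-0.277
apply F[13]=-1.086 → step 14: x=0.103, v=0.259, θ=-0.015, ω=-0.231
apply F[14]=-1.041 → step 15: x=0.108, v=0.241, θ=-0.019, ω=-0.190
apply F[15]=-0.997 → step 16: x=0.113, v=0.224, θ=-0.022, ω=-0.156
apply F[16]=-0.957 → step 17: x=0.117, v=0.208, θ=-0.025, ω=-0.126
apply F[17]=-0.918 → step 18: x=0.121, v=0.193, θ=-0.027, ω=-0.100
apply F[18]=-0.882 → step 19: x=0.125, v=0.179, θ=-0.029, ω=-0.078
apply F[19]=-0.847 → step 20: x=0.128, v=0.166, θ=-0.031, ω=-0.059
apply F[20]=-0.814 → step 21: x=0.131, v=0.153, θ=-0.032, ω=-0.043
apply F[21]=-0.784 → step 22: x=0.134, v=0.142, θ=-0.032, ω=-0.029
apply F[22]=-0.753 → step 23: x=0.137, v=0.131, θ=-0.033, ω=-0.017
apply F[23]=-0.725 → step 24: x=0.139, v=0.120, θ=-0.033, ω=-0.006
apply F[24]=-0.697 → step 25: x=0.142, v=0.111, θ=-0.033, ω=0.002
apply F[25]=-0.671 → step 26: x=0.144, v=0.101, θ=-0.033, ω=0.010
apply F[26]=-0.646 → step 27: x=0.146, v=0.093, θ=-0.033, ω=0.016
apply F[27]=-0.622 → step 28: x=0.147, v=0.084, θ=-0.032, ω=0.021
max |θ| = 0.158 ≤ 0.225 over all 29 states.

Answer: never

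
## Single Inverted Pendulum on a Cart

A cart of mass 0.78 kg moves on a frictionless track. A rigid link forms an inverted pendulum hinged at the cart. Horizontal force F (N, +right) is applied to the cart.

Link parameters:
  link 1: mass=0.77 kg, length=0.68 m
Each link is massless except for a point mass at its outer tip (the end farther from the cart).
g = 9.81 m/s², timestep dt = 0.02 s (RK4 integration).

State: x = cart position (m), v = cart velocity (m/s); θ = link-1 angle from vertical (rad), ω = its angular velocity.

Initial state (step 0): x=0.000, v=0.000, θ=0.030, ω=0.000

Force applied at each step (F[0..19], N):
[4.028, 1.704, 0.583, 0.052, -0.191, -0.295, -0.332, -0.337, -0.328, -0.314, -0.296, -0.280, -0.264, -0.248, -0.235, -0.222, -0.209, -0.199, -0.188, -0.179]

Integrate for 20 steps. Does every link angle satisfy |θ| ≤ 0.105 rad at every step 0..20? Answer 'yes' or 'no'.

apply F[0]=+4.028 → step 1: x=0.001, v=0.097, θ=0.029, ω=-0.135
apply F[1]=+1.704 → step 2: x=0.003, v=0.136, θ=0.025, ω=-0.183
apply F[2]=+0.583 → step 3: x=0.006, v=0.146, θ=0.022, ω=-0.192
apply F[3]=+0.052 → step 4: x=0.009, v=0.144, θ=0.018, ω=-0.182
apply F[4]=-0.191 → step 5: x=0.012, v=0.136, θ=0.015, ω=-0.166
apply F[5]=-0.295 → step 6: x=0.014, v=0.126, θ=0.011, ω=-0.147
apply F[6]=-0.332 → step 7: x=0.017, v=0.115, θ=0.009, ω=-0.129
apply F[7]=-0.337 → step 8: x=0.019, v=0.105, θ=0.006, ω=-0.112
apply F[8]=-0.328 → step 9: x=0.021, v=0.096, θ=0.004, ω=-0.097
apply F[9]=-0.314 → step 10: x=0.023, v=0.087, θ=0.002, ω=-0.083
apply F[10]=-0.296 → step 11: x=0.025, v=0.079, θ=0.001, ω=-0.071
apply F[11]=-0.280 → step 12: x=0.026, v=0.072, θ=-0.001, ω=-0.061
apply F[12]=-0.264 → step 13: x=0.027, v=0.065, θ=-0.002, ω=-0.051
apply F[13]=-0.248 → step 14: x=0.029, v=0.060, θ=-0.003, ω=-0.043
apply F[14]=-0.235 → step 15: x=0.030, v=0.054, θ=-0.003, ω=-0.036
apply F[15]=-0.222 → step 16: x=0.031, v=0.049, θ=-0.004, ω=-0.030
apply F[16]=-0.209 → step 17: x=0.032, v=0.045, θ=-0.005, ω=-0.025
apply F[17]=-0.199 → step 18: x=0.033, v=0.040, θ=-0.005, ω=-0.020
apply F[18]=-0.188 → step 19: x=0.033, v=0.037, θ=-0.005, ω=-0.016
apply F[19]=-0.179 → step 20: x=0.034, v=0.033, θ=-0.006, ω=-0.012
Max |angle| over trajectory = 0.030 rad; bound = 0.105 → within bound.

Answer: yes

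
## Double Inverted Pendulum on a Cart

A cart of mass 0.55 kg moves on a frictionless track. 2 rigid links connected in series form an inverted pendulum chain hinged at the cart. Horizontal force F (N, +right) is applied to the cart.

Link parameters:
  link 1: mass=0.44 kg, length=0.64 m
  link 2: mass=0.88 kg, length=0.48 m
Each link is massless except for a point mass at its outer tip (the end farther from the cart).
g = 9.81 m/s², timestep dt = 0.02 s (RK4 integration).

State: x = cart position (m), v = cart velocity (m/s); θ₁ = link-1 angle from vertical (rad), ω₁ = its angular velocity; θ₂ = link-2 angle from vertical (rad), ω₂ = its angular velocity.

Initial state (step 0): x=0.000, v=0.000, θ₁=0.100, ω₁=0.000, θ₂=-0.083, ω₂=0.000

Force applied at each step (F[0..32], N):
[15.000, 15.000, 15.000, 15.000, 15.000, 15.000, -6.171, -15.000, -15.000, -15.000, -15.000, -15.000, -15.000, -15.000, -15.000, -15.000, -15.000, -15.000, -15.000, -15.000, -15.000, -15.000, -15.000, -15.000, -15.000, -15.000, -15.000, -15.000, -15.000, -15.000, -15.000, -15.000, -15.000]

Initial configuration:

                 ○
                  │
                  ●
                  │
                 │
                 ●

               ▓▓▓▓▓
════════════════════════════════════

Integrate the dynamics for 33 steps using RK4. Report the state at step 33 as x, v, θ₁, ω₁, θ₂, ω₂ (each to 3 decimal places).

Answer: x=-0.257, v=-0.677, θ₁=-0.951, ω₁=-0.533, θ₂=2.636, ω₂=12.442

Derivation:
apply F[0]=+15.000 → step 1: x=0.005, v=0.492, θ₁=0.094, ω₁=-0.609, θ₂=-0.086, ω₂=-0.256
apply F[1]=+15.000 → step 2: x=0.020, v=0.994, θ₁=0.075, ω₁=-1.250, θ₂=-0.093, ω₂=-0.488
apply F[2]=+15.000 → step 3: x=0.045, v=1.512, θ₁=0.044, ω₁=-1.951, θ₂=-0.105, ω₂=-0.670
apply F[3]=+15.000 → step 4: x=0.080, v=2.051, θ₁=-0.003, ω₁=-2.732, θ₂=-0.119, ω₂=-0.778
apply F[4]=+15.000 → step 5: x=0.127, v=2.598, θ₁=-0.066, ω₁=-3.584, θ₂=-0.135, ω₂=-0.807
apply F[5]=+15.000 → step 6: x=0.184, v=3.124, θ₁=-0.147, ω₁=-4.439, θ₂=-0.151, ω₂=-0.794
apply F[6]=-6.171 → step 7: x=0.244, v=2.898, θ₁=-0.232, ω₁=-4.151, θ₂=-0.167, ω₂=-0.793
apply F[7]=-15.000 → step 8: x=0.298, v=2.430, θ₁=-0.309, ω₁=-3.565, θ₂=-0.183, ω₂=-0.720
apply F[8]=-15.000 → step 9: x=0.342, v=2.021, θ₁=-0.376, ω₁=-3.146, θ₂=-0.195, ω₂=-0.557
apply F[9]=-15.000 → step 10: x=0.379, v=1.657, θ₁=-0.436, ω₁=-2.864, θ₂=-0.204, ω₂=-0.312
apply F[10]=-15.000 → step 11: x=0.408, v=1.326, θ₁=-0.491, ω₁=-2.692, θ₂=-0.207, ω₂=0.005
apply F[11]=-15.000 → step 12: x=0.432, v=1.015, θ₁=-0.544, ω₁=-2.601, θ₂=-0.204, ω₂=0.384
apply F[12]=-15.000 → step 13: x=0.449, v=0.715, θ₁=-0.596, ω₁=-2.571, θ₂=-0.192, ω₂=0.813
apply F[13]=-15.000 → step 14: x=0.460, v=0.417, θ₁=-0.647, ω₁=-2.579, θ₂=-0.171, ω₂=1.285
apply F[14]=-15.000 → step 15: x=0.466, v=0.115, θ₁=-0.699, ω₁=-2.608, θ₂=-0.140, ω₂=1.787
apply F[15]=-15.000 → step 16: x=0.465, v=-0.195, θ₁=-0.752, ω₁=-2.639, θ₂=-0.099, ω₂=2.310
apply F[16]=-15.000 → step 17: x=0.458, v=-0.518, θ₁=-0.805, ω₁=-2.657, θ₂=-0.048, ω₂=2.846
apply F[17]=-15.000 → step 18: x=0.444, v=-0.851, θ₁=-0.858, ω₁=-2.647, θ₂=0.015, ω₂=3.389
apply F[18]=-15.000 → step 19: x=0.424, v=-1.194, θ₁=-0.910, ω₁=-2.600, θ₂=0.088, ω₂=3.937
apply F[19]=-15.000 → step 20: x=0.396, v=-1.542, θ₁=-0.961, ω₁=-2.503, θ₂=0.172, ω₂=4.495
apply F[20]=-15.000 → step 21: x=0.362, v=-1.890, θ₁=-1.010, ω₁=-2.348, θ₂=0.268, ω₂=5.071
apply F[21]=-15.000 → step 22: x=0.321, v=-2.230, θ₁=-1.055, ω₁=-2.122, θ₂=0.375, ω₂=5.677
apply F[22]=-15.000 → step 23: x=0.273, v=-2.554, θ₁=-1.094, ω₁=-1.811, θ₂=0.495, ω₂=6.333
apply F[23]=-15.000 → step 24: x=0.219, v=-2.848, θ₁=-1.127, ω₁=-1.400, θ₂=0.629, ω₂=7.057
apply F[24]=-15.000 → step 25: x=0.159, v=-3.097, θ₁=-1.149, ω₁=-0.870, θ₂=0.778, ω₂=7.874
apply F[25]=-15.000 → step 26: x=0.095, v=-3.279, θ₁=-1.160, ω₁=-0.210, θ₂=0.945, ω₂=8.805
apply F[26]=-15.000 → step 27: x=0.029, v=-3.364, θ₁=-1.157, ω₁=0.574, θ₂=1.131, ω₂=9.861
apply F[27]=-15.000 → step 28: x=-0.038, v=-3.314, θ₁=-1.137, ω₁=1.431, θ₂=1.340, ω₂=11.025
apply F[28]=-15.000 → step 29: x=-0.102, v=-3.084, θ₁=-1.100, ω₁=2.223, θ₂=1.572, ω₂=12.222
apply F[29]=-15.000 → step 30: x=-0.160, v=-2.635, θ₁=-1.050, ω₁=2.684, θ₂=1.828, ω₂=13.265
apply F[30]=-15.000 → step 31: x=-0.206, v=-1.977, θ₁=-0.998, ω₁=2.442, θ₂=2.100, ω₂=13.820
apply F[31]=-15.000 → step 32: x=-0.239, v=-1.242, θ₁=-0.959, ω₁=1.266, θ₂=2.375, ω₂=13.530
apply F[32]=-15.000 → step 33: x=-0.257, v=-0.677, θ₁=-0.951, ω₁=-0.533, θ₂=2.636, ω₂=12.442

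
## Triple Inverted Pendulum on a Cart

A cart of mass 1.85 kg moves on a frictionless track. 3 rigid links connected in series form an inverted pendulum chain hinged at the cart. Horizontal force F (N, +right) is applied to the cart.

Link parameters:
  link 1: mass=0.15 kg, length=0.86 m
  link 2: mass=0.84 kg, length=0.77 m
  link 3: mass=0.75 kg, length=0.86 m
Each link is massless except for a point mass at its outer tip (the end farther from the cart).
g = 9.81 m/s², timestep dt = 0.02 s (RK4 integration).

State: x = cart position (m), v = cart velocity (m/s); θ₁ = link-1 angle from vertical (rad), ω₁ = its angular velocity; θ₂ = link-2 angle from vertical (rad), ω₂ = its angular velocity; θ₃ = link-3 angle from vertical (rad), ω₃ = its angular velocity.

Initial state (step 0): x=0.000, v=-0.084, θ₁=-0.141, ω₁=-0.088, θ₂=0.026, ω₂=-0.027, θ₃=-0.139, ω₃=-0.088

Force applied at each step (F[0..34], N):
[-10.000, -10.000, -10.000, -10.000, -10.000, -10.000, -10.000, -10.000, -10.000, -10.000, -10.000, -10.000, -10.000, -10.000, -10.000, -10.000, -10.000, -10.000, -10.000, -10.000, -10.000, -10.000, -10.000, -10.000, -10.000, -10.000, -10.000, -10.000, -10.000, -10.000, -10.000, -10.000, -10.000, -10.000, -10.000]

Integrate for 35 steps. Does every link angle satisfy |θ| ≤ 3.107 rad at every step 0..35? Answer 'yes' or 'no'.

apply F[0]=-10.000 → step 1: x=-0.003, v=-0.171, θ₁=-0.145, ω₁=-0.337, θ₂=0.030, ω₂=0.396, θ₃=-0.141, ω₃=-0.144
apply F[1]=-10.000 → step 2: x=-0.007, v=-0.259, θ₁=-0.154, ω₁=-0.586, θ₂=0.042, ω₂=0.820, θ₃=-0.145, ω₃=-0.198
apply F[2]=-10.000 → step 3: x=-0.013, v=-0.349, θ₁=-0.169, ω₁=-0.826, θ₂=0.062, ω₂=1.235, θ₃=-0.149, ω₃=-0.249
apply F[3]=-10.000 → step 4: x=-0.021, v=-0.441, θ₁=-0.187, ω₁=-1.041, θ₂=0.091, ω₂=1.625, θ₃=-0.155, ω₃=-0.294
apply F[4]=-10.000 → step 5: x=-0.031, v=-0.536, θ₁=-0.210, ω₁=-1.215, θ₂=0.127, ω₂=1.969, θ₃=-0.161, ω₃=-0.331
apply F[5]=-10.000 → step 6: x=-0.042, v=-0.633, θ₁=-0.236, ω₁=-1.338, θ₂=0.169, ω₂=2.261, θ₃=-0.168, ω₃=-0.359
apply F[6]=-10.000 → step 7: x=-0.056, v=-0.733, θ₁=-0.263, ω₁=-1.413, θ₂=0.217, ω₂=2.503, θ₃=-0.175, ω₃=-0.379
apply F[7]=-10.000 → step 8: x=-0.072, v=-0.834, θ₁=-0.292, ω₁=-1.446, θ₂=0.269, ω₂=2.707, θ₃=-0.183, ω₃=-0.391
apply F[8]=-10.000 → step 9: x=-0.089, v=-0.937, θ₁=-0.321, ω₁=-1.444, θ₂=0.325, ω₂=2.882, θ₃=-0.191, ω₃=-0.397
apply F[9]=-10.000 → step 10: x=-0.109, v=-1.040, θ₁=-0.349, ω₁=-1.414, θ₂=0.385, ω₂=3.041, θ₃=-0.199, ω₃=-0.398
apply F[10]=-10.000 → step 11: x=-0.131, v=-1.143, θ₁=-0.377, ω₁=-1.360, θ₂=0.447, ω₂=3.191, θ₃=-0.207, ω₃=-0.395
apply F[11]=-10.000 → step 12: x=-0.155, v=-1.246, θ₁=-0.404, ω₁=-1.283, θ₂=0.512, ω₂=3.338, θ₃=-0.215, ω₃=-0.387
apply F[12]=-10.000 → step 13: x=-0.181, v=-1.350, θ₁=-0.428, ω₁=-1.184, θ₂=0.580, ω₂=3.489, θ₃=-0.222, ω₃=-0.375
apply F[13]=-10.000 → step 14: x=-0.209, v=-1.453, θ₁=-0.451, ω₁=-1.062, θ₂=0.652, ω₂=3.646, θ₃=-0.230, ω₃=-0.358
apply F[14]=-10.000 → step 15: x=-0.239, v=-1.555, θ₁=-0.471, ω₁=-0.914, θ₂=0.726, ω₂=3.816, θ₃=-0.237, ω₃=-0.336
apply F[15]=-10.000 → step 16: x=-0.271, v=-1.658, θ₁=-0.487, ω₁=-0.738, θ₂=0.805, ω₂=4.002, θ₃=-0.243, ω₃=-0.308
apply F[16]=-10.000 → step 17: x=-0.305, v=-1.759, θ₁=-0.500, ω₁=-0.527, θ₂=0.887, ω₂=4.208, θ₃=-0.249, ω₃=-0.273
apply F[17]=-10.000 → step 18: x=-0.341, v=-1.860, θ₁=-0.508, ω₁=-0.275, θ₂=0.973, ω₂=4.439, θ₃=-0.254, ω₃=-0.229
apply F[18]=-10.000 → step 19: x=-0.380, v=-1.960, θ₁=-0.511, ω₁=0.025, θ₂=1.064, ω₂=4.701, θ₃=-0.258, ω₃=-0.176
apply F[19]=-10.000 → step 20: x=-0.420, v=-2.059, θ₁=-0.507, ω₁=0.383, θ₂=1.161, ω₂=4.999, θ₃=-0.261, ω₃=-0.112
apply F[20]=-10.000 → step 21: x=-0.462, v=-2.156, θ₁=-0.495, ω₁=0.812, θ₂=1.265, ω₂=5.339, θ₃=-0.262, ω₃=-0.033
apply F[21]=-10.000 → step 22: x=-0.506, v=-2.253, θ₁=-0.474, ω₁=1.325, θ₂=1.375, ω₂=5.726, θ₃=-0.262, ω₃=0.063
apply F[22]=-10.000 → step 23: x=-0.552, v=-2.348, θ₁=-0.441, ω₁=1.937, θ₂=1.494, ω₂=6.163, θ₃=-0.260, ω₃=0.177
apply F[23]=-10.000 → step 24: x=-0.600, v=-2.444, θ₁=-0.395, ω₁=2.660, θ₂=1.622, ω₂=6.647, θ₃=-0.255, ω₃=0.312
apply F[24]=-10.000 → step 25: x=-0.650, v=-2.539, θ₁=-0.334, ω₁=3.505, θ₂=1.760, ω₂=7.167, θ₃=-0.247, ω₃=0.467
apply F[25]=-10.000 → step 26: x=-0.702, v=-2.637, θ₁=-0.254, ω₁=4.466, θ₂=1.909, ω₂=7.690, θ₃=-0.236, ω₃=0.636
apply F[26]=-10.000 → step 27: x=-0.755, v=-2.739, θ₁=-0.155, ω₁=5.516, θ₂=2.067, ω₂=8.151, θ₃=-0.222, ω₃=0.808
apply F[27]=-10.000 → step 28: x=-0.811, v=-2.845, θ₁=-0.034, ω₁=6.584, θ₂=2.234, ω₂=8.447, θ₃=-0.204, ω₃=0.963
apply F[28]=-10.000 → step 29: x=-0.869, v=-2.952, θ₁=0.108, ω₁=7.550, θ₂=2.403, ω₂=8.437, θ₃=-0.183, ω₃=1.079
apply F[29]=-10.000 → step 30: x=-0.929, v=-3.053, θ₁=0.267, ω₁=8.270, θ₂=2.568, ω₂=7.998, θ₃=-0.161, ω₃=1.143
apply F[30]=-10.000 → step 31: x=-0.991, v=-3.135, θ₁=0.436, ω₁=8.647, θ₂=2.720, ω₂=7.104, θ₃=-0.138, ω₃=1.160
apply F[31]=-10.000 → step 32: x=-1.054, v=-3.192, θ₁=0.610, ω₁=8.693, θ₂=2.850, ω₂=5.850, θ₃=-0.115, ω₃=1.154
apply F[32]=-10.000 → step 33: x=-1.119, v=-3.229, θ₁=0.783, ω₁=8.513, θ₂=2.953, ω₂=4.406, θ₃=-0.092, ω₃=1.144
apply F[33]=-10.000 → step 34: x=-1.183, v=-3.254, θ₁=0.950, ω₁=8.246, θ₂=3.026, ω₂=2.916, θ₃=-0.069, ω₃=1.137
apply F[34]=-10.000 → step 35: x=-1.249, v=-3.276, θ₁=1.113, ω₁=8.004, θ₂=3.070, ω₂=1.465, θ₃=-0.046, ω₃=1.134
Max |angle| over trajectory = 3.070 rad; bound = 3.107 → within bound.

Answer: yes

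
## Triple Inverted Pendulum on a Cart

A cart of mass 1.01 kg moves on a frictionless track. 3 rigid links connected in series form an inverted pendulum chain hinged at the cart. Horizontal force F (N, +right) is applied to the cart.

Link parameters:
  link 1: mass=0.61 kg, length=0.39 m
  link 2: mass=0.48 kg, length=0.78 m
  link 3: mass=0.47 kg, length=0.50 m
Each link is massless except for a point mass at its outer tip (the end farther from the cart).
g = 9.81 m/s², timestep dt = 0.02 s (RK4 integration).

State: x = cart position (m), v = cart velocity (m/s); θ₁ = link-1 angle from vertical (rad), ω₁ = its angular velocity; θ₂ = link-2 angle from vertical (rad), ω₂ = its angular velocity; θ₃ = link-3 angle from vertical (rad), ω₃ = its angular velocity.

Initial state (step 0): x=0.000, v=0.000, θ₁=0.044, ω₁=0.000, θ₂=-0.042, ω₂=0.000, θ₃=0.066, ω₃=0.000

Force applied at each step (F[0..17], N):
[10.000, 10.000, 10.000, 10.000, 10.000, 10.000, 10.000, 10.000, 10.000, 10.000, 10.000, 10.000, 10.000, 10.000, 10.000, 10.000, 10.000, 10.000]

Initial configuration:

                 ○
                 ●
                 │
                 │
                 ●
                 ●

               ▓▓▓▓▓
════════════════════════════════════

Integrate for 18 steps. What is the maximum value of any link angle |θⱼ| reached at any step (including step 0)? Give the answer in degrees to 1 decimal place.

Answer: 82.7°

Derivation:
apply F[0]=+10.000 → step 1: x=0.002, v=0.185, θ₁=0.040, ω₁=-0.385, θ₂=-0.043, ω₂=-0.082, θ₃=0.067, ω₃=0.085
apply F[1]=+10.000 → step 2: x=0.007, v=0.372, θ₁=0.028, ω₁=-0.786, θ₂=-0.045, ω₂=-0.160, θ₃=0.069, ω₃=0.171
apply F[2]=+10.000 → step 3: x=0.017, v=0.565, θ₁=0.009, ω₁=-1.220, θ₂=-0.049, ω₂=-0.229, θ₃=0.074, ω₃=0.258
apply F[3]=+10.000 → step 4: x=0.030, v=0.764, θ₁=-0.021, ω₁=-1.702, θ₂=-0.054, ω₂=-0.283, θ₃=0.080, ω₃=0.346
apply F[4]=+10.000 → step 5: x=0.047, v=0.971, θ₁=-0.060, ω₁=-2.241, θ₂=-0.060, ω₂=-0.319, θ₃=0.088, ω₃=0.431
apply F[5]=+10.000 → step 6: x=0.069, v=1.185, θ₁=-0.111, ω₁=-2.840, θ₂=-0.067, ω₂=-0.334, θ₃=0.097, ω₃=0.505
apply F[6]=+10.000 → step 7: x=0.095, v=1.401, θ₁=-0.174, ω₁=-3.479, θ₂=-0.074, ω₂=-0.332, θ₃=0.108, ω₃=0.559
apply F[7]=+10.000 → step 8: x=0.125, v=1.608, θ₁=-0.250, ω₁=-4.120, θ₂=-0.080, ω₂=-0.326, θ₃=0.119, ω₃=0.581
apply F[8]=+10.000 → step 9: x=0.159, v=1.797, θ₁=-0.338, ω₁=-4.711, θ₂=-0.087, ω₂=-0.334, θ₃=0.131, ω₃=0.565
apply F[9]=+10.000 → step 10: x=0.197, v=1.958, θ₁=-0.438, ω₁=-5.211, θ₂=-0.094, ω₂=-0.379, θ₃=0.141, ω₃=0.511
apply F[10]=+10.000 → step 11: x=0.237, v=2.087, θ₁=-0.546, ω₁=-5.608, θ₂=-0.102, ω₂=-0.472, θ₃=0.151, ω₃=0.428
apply F[11]=+10.000 → step 12: x=0.280, v=2.186, θ₁=-0.661, ω₁=-5.914, θ₂=-0.113, ω₂=-0.617, θ₃=0.158, ω₃=0.326
apply F[12]=+10.000 → step 13: x=0.324, v=2.258, θ₁=-0.782, ω₁=-6.155, θ₂=-0.127, ω₂=-0.812, θ₃=0.164, ω₃=0.215
apply F[13]=+10.000 → step 14: x=0.370, v=2.307, θ₁=-0.907, ω₁=-6.356, θ₂=-0.146, ω₂=-1.051, θ₃=0.167, ω₃=0.097
apply F[14]=+10.000 → step 15: x=0.417, v=2.336, θ₁=-1.036, ω₁=-6.534, θ₂=-0.170, ω₂=-1.332, θ₃=0.168, ω₃=-0.024
apply F[15]=+10.000 → step 16: x=0.463, v=2.346, θ₁=-1.169, ω₁=-6.702, θ₂=-0.199, ω₂=-1.650, θ₃=0.166, ω₃=-0.150
apply F[16]=+10.000 → step 17: x=0.510, v=2.338, θ₁=-1.304, ω₁=-6.867, θ₂=-0.236, ω₂=-2.005, θ₃=0.162, ω₃=-0.281
apply F[17]=+10.000 → step 18: x=0.557, v=2.314, θ₁=-1.443, ω₁=-7.031, θ₂=-0.280, ω₂=-2.395, θ₃=0.155, ω₃=-0.423
Max |angle| over trajectory = 1.443 rad = 82.7°.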